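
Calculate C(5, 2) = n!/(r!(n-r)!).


C(5,2) = 5!/(2! × 3!)
= 120/(2 × 6)
= 10

C(5,2) = 10


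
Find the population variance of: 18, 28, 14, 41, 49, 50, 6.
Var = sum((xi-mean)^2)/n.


Mean = 29.4286
Squared deviations: 130.6122, 2.0408, 238.0408, 133.8980, 383.0408, 423.1837, 548.8980
Sum = 1859.7143
Variance = 1859.7143/7 = 265.6735

Variance = 265.6735


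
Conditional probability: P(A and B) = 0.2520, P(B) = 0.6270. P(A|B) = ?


P(A|B) = 0.2520/0.6270 = 0.4019

P(A|B) = 0.4019


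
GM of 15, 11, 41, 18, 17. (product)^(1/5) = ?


Product = 15 × 11 × 41 × 18 × 17 = 2070090
GM = 2070090^(1/5) = 18.3315

GM = 18.3315


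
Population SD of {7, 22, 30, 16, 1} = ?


Mean = 15.2000
Variance = 106.9600
SD = sqrt(106.9600) = 10.3421

SD = 10.3421


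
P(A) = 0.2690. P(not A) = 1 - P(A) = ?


P(not A) = 1 - 0.2690 = 0.7310

P(not A) = 0.7310


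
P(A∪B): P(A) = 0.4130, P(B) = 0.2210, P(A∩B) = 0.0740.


P(A∪B) = 0.4130 + 0.2210 - 0.0740
= 0.6340 - 0.0740
= 0.5600

P(A∪B) = 0.5600


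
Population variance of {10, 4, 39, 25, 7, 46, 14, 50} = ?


Mean = 24.3750
Squared deviations: 206.6406, 415.1406, 213.8906, 0.3906, 301.8906, 467.6406, 107.6406, 656.6406
Sum = 2369.8750
Variance = 2369.8750/8 = 296.2344

Variance = 296.2344


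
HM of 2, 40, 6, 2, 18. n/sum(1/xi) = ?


Sum of reciprocals = 1/2 + 1/40 + 1/6 + 1/2 + 1/18 = 1.247222
HM = 5/1.247222 = 4.0089

HM = 4.0089


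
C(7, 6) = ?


C(7,6) = 7!/(6! × 1!)
= 5040/(720 × 1)
= 7

C(7,6) = 7


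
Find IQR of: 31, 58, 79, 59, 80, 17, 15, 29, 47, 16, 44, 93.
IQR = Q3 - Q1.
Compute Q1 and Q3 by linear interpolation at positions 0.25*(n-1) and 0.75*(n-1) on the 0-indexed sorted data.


Sorted: 15, 16, 17, 29, 31, 44, 47, 58, 59, 79, 80, 93
Q1 (25th %ile) = 26.0000
Q3 (75th %ile) = 64.0000
IQR = 64.0000 - 26.0000 = 38.0000

IQR = 38.0000


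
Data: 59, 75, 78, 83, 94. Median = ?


Sorted: 59, 75, 78, 83, 94
n = 5 (odd)
Middle value = 78

Median = 78


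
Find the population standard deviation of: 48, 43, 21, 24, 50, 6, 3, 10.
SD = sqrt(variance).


Mean = 25.6250
Variance = 320.2344
SD = sqrt(320.2344) = 17.8951

SD = 17.8951


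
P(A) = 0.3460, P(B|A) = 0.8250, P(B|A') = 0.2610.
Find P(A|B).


P(B) = P(B|A)*P(A) + P(B|A')*P(A')
= 0.8250*0.3460 + 0.2610*0.6540
= 0.285450 + 0.170694 = 0.456144
P(A|B) = 0.285450/0.456144 = 0.6258

P(A|B) = 0.6258


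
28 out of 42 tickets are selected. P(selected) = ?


P = 28/42 = 0.6667

P = 0.6667


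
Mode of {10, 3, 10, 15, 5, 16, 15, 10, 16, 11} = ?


Frequencies: 3:1, 5:1, 10:3, 11:1, 15:2, 16:2
Max frequency = 3
Mode = 10

Mode = 10


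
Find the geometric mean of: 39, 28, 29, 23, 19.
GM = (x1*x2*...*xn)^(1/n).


Product = 39 × 28 × 29 × 23 × 19 = 13838916
GM = 13838916^(1/5) = 26.8053

GM = 26.8053


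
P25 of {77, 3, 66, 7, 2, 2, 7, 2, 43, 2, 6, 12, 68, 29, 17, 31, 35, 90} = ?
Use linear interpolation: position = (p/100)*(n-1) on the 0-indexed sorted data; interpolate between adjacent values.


Sorted: 2, 2, 2, 2, 3, 6, 7, 7, 12, 17, 29, 31, 35, 43, 66, 68, 77, 90
n = 18
Index = 25/100 * 17 = 4.2500
Lower = data[4] = 3, Upper = data[5] = 6
P25 = 3 + 0.2500*(3) = 3.7500

P25 = 3.7500


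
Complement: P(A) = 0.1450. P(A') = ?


P(not A) = 1 - 0.1450 = 0.8550

P(not A) = 0.8550


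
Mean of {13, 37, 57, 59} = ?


Sum = 13 + 37 + 57 + 59 = 166
n = 4
Mean = 166/4 = 41.5000

Mean = 41.5000


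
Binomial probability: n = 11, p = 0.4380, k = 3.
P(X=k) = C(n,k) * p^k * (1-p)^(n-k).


C(11,3) = 165
p^3 = 0.084028
(1-p)^8 = 0.009952
P = 165 * 0.084028 * 0.009952 = 0.1380

P(X=3) = 0.1380


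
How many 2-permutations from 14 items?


P(14,2) = 14!/12!
= 87178291200/479001600
= 182

P(14,2) = 182


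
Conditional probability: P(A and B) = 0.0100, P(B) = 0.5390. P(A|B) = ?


P(A|B) = 0.0100/0.5390 = 0.0186

P(A|B) = 0.0186


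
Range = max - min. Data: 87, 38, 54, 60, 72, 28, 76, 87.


Max = 87, Min = 28
Range = 87 - 28 = 59

Range = 59


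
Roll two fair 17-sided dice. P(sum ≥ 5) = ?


Total outcomes = 17×17 = 289
Favorable (sum ≥ 5): 283
P = 283/289 = 0.9792

P = 0.9792


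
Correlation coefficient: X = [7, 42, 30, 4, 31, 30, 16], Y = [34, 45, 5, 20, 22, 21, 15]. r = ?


Mean X = 22.8571, Mean Y = 23.1429
SD X = 13.032142, SD Y = 11.993195
Cov = 29.591837
r = 29.591837/(13.032142*11.993195) = 0.1893

r = 0.1893


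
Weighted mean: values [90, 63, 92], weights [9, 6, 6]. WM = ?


Numerator = 90*9 + 63*6 + 92*6 = 1740
Denominator = 9 + 6 + 6 = 21
WM = 1740/21 = 82.8571

WM = 82.8571


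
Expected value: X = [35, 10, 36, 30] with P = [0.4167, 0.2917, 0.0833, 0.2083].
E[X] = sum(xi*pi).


E[X] = 35*0.4167 + 10*0.2917 + 36*0.0833 + 30*0.2083
= 14.5845 + 2.9170 + 2.9988 + 6.2490
= 26.7493

E[X] = 26.7493


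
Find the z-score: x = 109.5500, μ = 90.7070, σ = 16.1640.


z = (109.5500 - 90.7070)/16.1640
= 18.8430/16.1640
= 1.1657

z = 1.1657


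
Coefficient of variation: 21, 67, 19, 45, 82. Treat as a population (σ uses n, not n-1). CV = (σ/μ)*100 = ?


Mean = 46.8000
SD = 24.8548
CV = (24.8548/46.8000)*100 = 53.1085%

CV = 53.1085%


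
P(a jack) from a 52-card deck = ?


4 jacks in 52 cards
P = 4/52 = 0.0769

P = 0.0769


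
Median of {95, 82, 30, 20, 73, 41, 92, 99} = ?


Sorted: 20, 30, 41, 73, 82, 92, 95, 99
n = 8 (even)
Middle values: 73 and 82
Median = (73+82)/2 = 77.5000

Median = 77.5000


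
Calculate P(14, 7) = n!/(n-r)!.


P(14,7) = 14!/7!
= 87178291200/5040
= 17297280

P(14,7) = 17297280


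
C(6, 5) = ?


C(6,5) = 6!/(5! × 1!)
= 720/(120 × 1)
= 6

C(6,5) = 6


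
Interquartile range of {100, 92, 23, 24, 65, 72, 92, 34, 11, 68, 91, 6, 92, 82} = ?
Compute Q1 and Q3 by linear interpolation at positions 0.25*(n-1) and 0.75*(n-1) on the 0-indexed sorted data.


Sorted: 6, 11, 23, 24, 34, 65, 68, 72, 82, 91, 92, 92, 92, 100
Q1 (25th %ile) = 26.5000
Q3 (75th %ile) = 91.7500
IQR = 91.7500 - 26.5000 = 65.2500

IQR = 65.2500


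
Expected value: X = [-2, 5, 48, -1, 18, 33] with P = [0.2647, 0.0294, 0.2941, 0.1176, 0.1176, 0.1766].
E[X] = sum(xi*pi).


E[X] = -2*0.2647 + 5*0.0294 + 48*0.2941 - 1*0.1176 + 18*0.1176 + 33*0.1766
= -0.5294 + 0.1470 + 14.1168 - 0.1176 + 2.1168 + 5.8278
= 21.5614

E[X] = 21.5614


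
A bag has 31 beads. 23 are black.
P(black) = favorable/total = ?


P = 23/31 = 0.7419

P = 0.7419


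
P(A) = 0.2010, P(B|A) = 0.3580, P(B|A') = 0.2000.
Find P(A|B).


P(B) = P(B|A)*P(A) + P(B|A')*P(A')
= 0.3580*0.2010 + 0.2000*0.7990
= 0.071958 + 0.159800 = 0.231758
P(A|B) = 0.071958/0.231758 = 0.3105

P(A|B) = 0.3105


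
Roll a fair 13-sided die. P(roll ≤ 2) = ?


Favorable outcomes (roll ≤ 2): 2
Total outcomes = 13
P = 2/13 = 0.1538

P = 0.1538


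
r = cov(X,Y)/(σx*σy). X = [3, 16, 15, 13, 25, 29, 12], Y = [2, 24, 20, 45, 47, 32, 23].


Mean X = 16.1429, Mean Y = 27.5714
SD X = 7.971889, SD Y = 14.371173
Cov = 76.918367
r = 76.918367/(7.971889*14.371173) = 0.6714

r = 0.6714


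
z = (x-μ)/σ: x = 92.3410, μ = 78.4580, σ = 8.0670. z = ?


z = (92.3410 - 78.4580)/8.0670
= 13.8830/8.0670
= 1.7210

z = 1.7210


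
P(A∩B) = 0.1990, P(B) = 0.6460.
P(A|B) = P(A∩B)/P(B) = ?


P(A|B) = 0.1990/0.6460 = 0.3080

P(A|B) = 0.3080


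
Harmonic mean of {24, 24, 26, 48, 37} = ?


Sum of reciprocals = 1/24 + 1/24 + 1/26 + 1/48 + 1/37 = 0.169655
HM = 5/0.169655 = 29.4715

HM = 29.4715


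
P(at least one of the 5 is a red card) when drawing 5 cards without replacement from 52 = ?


P(at least one) = 1 - P(none)
P(none) = (26/52) × (25/51) × (24/50) × (23/49) × (22/48) = 0.025310
P(at least one) = 1 - 0.025310 = 0.9747

P = 0.9747


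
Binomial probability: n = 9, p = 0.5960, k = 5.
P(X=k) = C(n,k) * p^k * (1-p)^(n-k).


C(9,5) = 126
p^5 = 0.075202
(1-p)^4 = 0.026639
P = 126 * 0.075202 * 0.026639 = 0.2524

P(X=5) = 0.2524


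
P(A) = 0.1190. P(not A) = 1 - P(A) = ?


P(not A) = 1 - 0.1190 = 0.8810

P(not A) = 0.8810


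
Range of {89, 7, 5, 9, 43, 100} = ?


Max = 100, Min = 5
Range = 100 - 5 = 95

Range = 95


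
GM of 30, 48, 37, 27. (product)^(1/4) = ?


Product = 30 × 48 × 37 × 27 = 1438560
GM = 1438560^(1/4) = 34.6324

GM = 34.6324


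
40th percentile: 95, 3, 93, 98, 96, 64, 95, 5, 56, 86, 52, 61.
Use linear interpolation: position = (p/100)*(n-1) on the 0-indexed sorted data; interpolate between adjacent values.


Sorted: 3, 5, 52, 56, 61, 64, 86, 93, 95, 95, 96, 98
n = 12
Index = 40/100 * 11 = 4.4000
Lower = data[4] = 61, Upper = data[5] = 64
P40 = 61 + 0.4000*(3) = 62.2000

P40 = 62.2000


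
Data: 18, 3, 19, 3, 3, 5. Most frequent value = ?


Frequencies: 3:3, 5:1, 18:1, 19:1
Max frequency = 3
Mode = 3

Mode = 3


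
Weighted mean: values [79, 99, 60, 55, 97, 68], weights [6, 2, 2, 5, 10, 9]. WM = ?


Numerator = 79*6 + 99*2 + 60*2 + 55*5 + 97*10 + 68*9 = 2649
Denominator = 6 + 2 + 2 + 5 + 10 + 9 = 34
WM = 2649/34 = 77.9118

WM = 77.9118


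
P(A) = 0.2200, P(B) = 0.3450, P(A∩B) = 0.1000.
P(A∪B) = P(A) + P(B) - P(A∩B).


P(A∪B) = 0.2200 + 0.3450 - 0.1000
= 0.5650 - 0.1000
= 0.4650

P(A∪B) = 0.4650


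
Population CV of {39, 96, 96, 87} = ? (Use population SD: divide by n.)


Mean = 79.5000
SD = 23.6696
CV = (23.6696/79.5000)*100 = 29.7731%

CV = 29.7731%


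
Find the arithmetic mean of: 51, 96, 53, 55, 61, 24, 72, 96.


Sum = 51 + 96 + 53 + 55 + 61 + 24 + 72 + 96 = 508
n = 8
Mean = 508/8 = 63.5000

Mean = 63.5000


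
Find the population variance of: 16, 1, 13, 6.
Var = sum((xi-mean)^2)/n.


Mean = 9.0000
Squared deviations: 49.0000, 64.0000, 16.0000, 9.0000
Sum = 138.0000
Variance = 138.0000/4 = 34.5000

Variance = 34.5000


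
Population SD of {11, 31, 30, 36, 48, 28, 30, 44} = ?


Mean = 32.2500
Variance = 110.1875
SD = sqrt(110.1875) = 10.4970

SD = 10.4970


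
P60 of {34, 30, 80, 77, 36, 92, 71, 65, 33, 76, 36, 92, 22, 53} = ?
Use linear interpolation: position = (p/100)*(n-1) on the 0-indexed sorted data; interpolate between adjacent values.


Sorted: 22, 30, 33, 34, 36, 36, 53, 65, 71, 76, 77, 80, 92, 92
n = 14
Index = 60/100 * 13 = 7.8000
Lower = data[7] = 65, Upper = data[8] = 71
P60 = 65 + 0.8000*(6) = 69.8000

P60 = 69.8000


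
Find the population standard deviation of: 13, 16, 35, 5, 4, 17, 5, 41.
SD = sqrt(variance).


Mean = 17.0000
Variance = 171.7500
SD = sqrt(171.7500) = 13.1053

SD = 13.1053


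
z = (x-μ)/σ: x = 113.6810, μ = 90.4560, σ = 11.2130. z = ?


z = (113.6810 - 90.4560)/11.2130
= 23.2250/11.2130
= 2.0713

z = 2.0713


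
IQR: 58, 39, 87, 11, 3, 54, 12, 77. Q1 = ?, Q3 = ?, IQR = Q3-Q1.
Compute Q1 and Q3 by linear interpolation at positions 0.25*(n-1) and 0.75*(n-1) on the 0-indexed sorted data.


Sorted: 3, 11, 12, 39, 54, 58, 77, 87
Q1 (25th %ile) = 11.7500
Q3 (75th %ile) = 62.7500
IQR = 62.7500 - 11.7500 = 51.0000

IQR = 51.0000


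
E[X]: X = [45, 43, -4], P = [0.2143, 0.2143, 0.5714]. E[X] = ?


E[X] = 45*0.2143 + 43*0.2143 - 4*0.5714
= 9.6435 + 9.2149 - 2.2856
= 16.5728

E[X] = 16.5728


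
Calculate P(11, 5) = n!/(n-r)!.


P(11,5) = 11!/6!
= 39916800/720
= 55440

P(11,5) = 55440


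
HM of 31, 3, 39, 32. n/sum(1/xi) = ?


Sum of reciprocals = 1/31 + 1/3 + 1/39 + 1/32 = 0.422482
HM = 4/0.422482 = 9.4678

HM = 9.4678


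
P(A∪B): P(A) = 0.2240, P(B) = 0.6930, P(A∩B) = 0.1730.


P(A∪B) = 0.2240 + 0.6930 - 0.1730
= 0.9170 - 0.1730
= 0.7440

P(A∪B) = 0.7440


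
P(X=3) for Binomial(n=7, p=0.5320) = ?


C(7,3) = 35
p^3 = 0.150569
(1-p)^4 = 0.047972
P = 35 * 0.150569 * 0.047972 = 0.2528

P(X=3) = 0.2528


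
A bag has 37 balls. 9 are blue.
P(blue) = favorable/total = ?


P = 9/37 = 0.2432

P = 0.2432


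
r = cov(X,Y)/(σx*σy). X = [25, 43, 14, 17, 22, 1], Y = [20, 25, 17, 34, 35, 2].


Mean X = 20.3333, Mean Y = 22.1667
SD X = 12.671052, SD Y = 11.186549
Cov = 76.444444
r = 76.444444/(12.671052*11.186549) = 0.5393

r = 0.5393


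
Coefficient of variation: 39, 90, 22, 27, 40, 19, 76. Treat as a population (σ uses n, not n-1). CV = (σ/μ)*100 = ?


Mean = 44.7143
SD = 25.5662
CV = (25.5662/44.7143)*100 = 57.1769%

CV = 57.1769%


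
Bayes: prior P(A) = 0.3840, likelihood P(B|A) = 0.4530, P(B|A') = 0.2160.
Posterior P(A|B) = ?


P(B) = P(B|A)*P(A) + P(B|A')*P(A')
= 0.4530*0.3840 + 0.2160*0.6160
= 0.173952 + 0.133056 = 0.307008
P(A|B) = 0.173952/0.307008 = 0.5666

P(A|B) = 0.5666


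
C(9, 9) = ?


C(9,9) = 9!/(9! × 0!)
= 362880/(362880 × 1)
= 1

C(9,9) = 1


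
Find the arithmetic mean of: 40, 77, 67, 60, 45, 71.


Sum = 40 + 77 + 67 + 60 + 45 + 71 = 360
n = 6
Mean = 360/6 = 60.0000

Mean = 60.0000


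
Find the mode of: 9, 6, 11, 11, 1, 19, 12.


Frequencies: 1:1, 6:1, 9:1, 11:2, 12:1, 19:1
Max frequency = 2
Mode = 11

Mode = 11


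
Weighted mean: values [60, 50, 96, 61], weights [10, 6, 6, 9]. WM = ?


Numerator = 60*10 + 50*6 + 96*6 + 61*9 = 2025
Denominator = 10 + 6 + 6 + 9 = 31
WM = 2025/31 = 65.3226

WM = 65.3226


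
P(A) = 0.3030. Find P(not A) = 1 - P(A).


P(not A) = 1 - 0.3030 = 0.6970

P(not A) = 0.6970


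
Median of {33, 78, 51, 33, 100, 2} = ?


Sorted: 2, 33, 33, 51, 78, 100
n = 6 (even)
Middle values: 33 and 51
Median = (33+51)/2 = 42.0000

Median = 42.0000


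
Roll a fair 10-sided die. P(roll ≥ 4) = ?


Favorable outcomes (roll ≥ 4): 7
Total outcomes = 10
P = 7/10 = 0.7000

P = 0.7000


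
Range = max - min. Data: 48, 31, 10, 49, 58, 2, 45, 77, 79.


Max = 79, Min = 2
Range = 79 - 2 = 77

Range = 77


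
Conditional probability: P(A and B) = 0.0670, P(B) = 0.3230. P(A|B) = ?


P(A|B) = 0.0670/0.3230 = 0.2074

P(A|B) = 0.2074


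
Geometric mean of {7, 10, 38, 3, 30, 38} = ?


Product = 7 × 10 × 38 × 3 × 30 × 38 = 9097200
GM = 9097200^(1/6) = 14.4483

GM = 14.4483


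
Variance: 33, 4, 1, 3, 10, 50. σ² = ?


Mean = 16.8333
Squared deviations: 261.3611, 164.6944, 250.6944, 191.3611, 46.6944, 1100.0278
Sum = 2014.8333
Variance = 2014.8333/6 = 335.8056

Variance = 335.8056


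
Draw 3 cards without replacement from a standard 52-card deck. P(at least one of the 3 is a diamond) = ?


P(at least one) = 1 - P(none)
P(none) = (39/52) × (38/51) × (37/50) = 0.413529
P(at least one) = 1 - 0.413529 = 0.5865

P = 0.5865


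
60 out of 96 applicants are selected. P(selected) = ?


P = 60/96 = 0.6250

P = 0.6250


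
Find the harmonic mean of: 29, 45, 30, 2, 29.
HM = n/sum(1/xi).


Sum of reciprocals = 1/29 + 1/45 + 1/30 + 1/2 + 1/29 = 0.624521
HM = 5/0.624521 = 8.0061

HM = 8.0061


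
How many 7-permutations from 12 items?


P(12,7) = 12!/5!
= 479001600/120
= 3991680

P(12,7) = 3991680


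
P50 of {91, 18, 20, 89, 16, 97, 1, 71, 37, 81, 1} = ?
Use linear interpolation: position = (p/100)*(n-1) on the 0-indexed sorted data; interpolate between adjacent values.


Sorted: 1, 1, 16, 18, 20, 37, 71, 81, 89, 91, 97
n = 11
Index = 50/100 * 10 = 5.0000
Lower = data[5] = 37, Upper = data[6] = 71
P50 = 37 + 0*(34) = 37.0000

P50 = 37.0000


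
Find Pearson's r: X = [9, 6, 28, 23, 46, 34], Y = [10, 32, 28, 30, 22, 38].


Mean X = 24.3333, Mean Y = 26.6667
SD X = 13.840360, SD Y = 8.844333
Cov = 27.777778
r = 27.777778/(13.840360*8.844333) = 0.2269

r = 0.2269


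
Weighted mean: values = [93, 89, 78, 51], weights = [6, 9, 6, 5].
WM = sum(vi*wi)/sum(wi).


Numerator = 93*6 + 89*9 + 78*6 + 51*5 = 2082
Denominator = 6 + 9 + 6 + 5 = 26
WM = 2082/26 = 80.0769

WM = 80.0769


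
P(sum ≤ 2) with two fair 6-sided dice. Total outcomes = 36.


Total outcomes = 6×6 = 36
Favorable (sum ≤ 2): 1
P = 1/36 = 0.0278

P = 0.0278


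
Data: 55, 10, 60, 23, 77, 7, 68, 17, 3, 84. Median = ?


Sorted: 3, 7, 10, 17, 23, 55, 60, 68, 77, 84
n = 10 (even)
Middle values: 23 and 55
Median = (23+55)/2 = 39.0000

Median = 39.0000


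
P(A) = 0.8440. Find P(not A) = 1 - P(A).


P(not A) = 1 - 0.8440 = 0.1560

P(not A) = 0.1560


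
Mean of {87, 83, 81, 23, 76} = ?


Sum = 87 + 83 + 81 + 23 + 76 = 350
n = 5
Mean = 350/5 = 70.0000

Mean = 70.0000


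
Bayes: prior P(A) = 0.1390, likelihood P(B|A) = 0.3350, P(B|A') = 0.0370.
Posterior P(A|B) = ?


P(B) = P(B|A)*P(A) + P(B|A')*P(A')
= 0.3350*0.1390 + 0.0370*0.8610
= 0.046565 + 0.031857 = 0.078422
P(A|B) = 0.046565/0.078422 = 0.5938

P(A|B) = 0.5938


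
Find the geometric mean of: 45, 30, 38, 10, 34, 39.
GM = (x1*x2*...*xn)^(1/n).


Product = 45 × 30 × 38 × 10 × 34 × 39 = 680238000
GM = 680238000^(1/6) = 29.6558

GM = 29.6558


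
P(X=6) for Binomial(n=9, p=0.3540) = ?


C(9,6) = 84
p^6 = 0.001968
(1-p)^3 = 0.269586
P = 84 * 0.001968 * 0.269586 = 0.0446

P(X=6) = 0.0446


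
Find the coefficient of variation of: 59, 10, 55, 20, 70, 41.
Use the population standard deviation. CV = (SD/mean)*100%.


Mean = 42.5000
SD = 21.4068
CV = (21.4068/42.5000)*100 = 50.3689%

CV = 50.3689%


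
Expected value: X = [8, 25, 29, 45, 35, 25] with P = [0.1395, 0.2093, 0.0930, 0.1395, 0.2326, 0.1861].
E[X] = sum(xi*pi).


E[X] = 8*0.1395 + 25*0.2093 + 29*0.0930 + 45*0.1395 + 35*0.2326 + 25*0.1861
= 1.1160 + 5.2325 + 2.6970 + 6.2775 + 8.1410 + 4.6525
= 28.1165

E[X] = 28.1165


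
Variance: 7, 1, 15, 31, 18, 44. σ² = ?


Mean = 19.3333
Squared deviations: 152.1111, 336.1111, 18.7778, 136.1111, 1.7778, 608.4444
Sum = 1253.3333
Variance = 1253.3333/6 = 208.8889

Variance = 208.8889


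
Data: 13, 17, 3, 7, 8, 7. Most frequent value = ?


Frequencies: 3:1, 7:2, 8:1, 13:1, 17:1
Max frequency = 2
Mode = 7

Mode = 7


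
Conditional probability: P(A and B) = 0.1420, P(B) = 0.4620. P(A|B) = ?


P(A|B) = 0.1420/0.4620 = 0.3074

P(A|B) = 0.3074


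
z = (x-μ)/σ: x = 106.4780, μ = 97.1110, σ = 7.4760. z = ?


z = (106.4780 - 97.1110)/7.4760
= 9.3670/7.4760
= 1.2529

z = 1.2529


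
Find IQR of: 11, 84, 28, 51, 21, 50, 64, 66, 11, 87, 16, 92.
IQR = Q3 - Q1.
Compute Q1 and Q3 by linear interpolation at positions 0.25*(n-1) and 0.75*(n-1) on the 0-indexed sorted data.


Sorted: 11, 11, 16, 21, 28, 50, 51, 64, 66, 84, 87, 92
Q1 (25th %ile) = 19.7500
Q3 (75th %ile) = 70.5000
IQR = 70.5000 - 19.7500 = 50.7500

IQR = 50.7500


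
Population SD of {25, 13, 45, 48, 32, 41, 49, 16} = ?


Mean = 33.6250
Variance = 179.9844
SD = sqrt(179.9844) = 13.4158

SD = 13.4158


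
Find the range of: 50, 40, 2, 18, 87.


Max = 87, Min = 2
Range = 87 - 2 = 85

Range = 85


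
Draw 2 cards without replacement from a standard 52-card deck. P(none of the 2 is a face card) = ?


P(no face cards) = (40/52) × (39/51)
= 0.5882

P = 0.5882


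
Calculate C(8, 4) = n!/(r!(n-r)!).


C(8,4) = 8!/(4! × 4!)
= 40320/(24 × 24)
= 70

C(8,4) = 70


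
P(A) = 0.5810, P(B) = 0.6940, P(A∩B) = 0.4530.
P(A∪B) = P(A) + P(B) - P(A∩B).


P(A∪B) = 0.5810 + 0.6940 - 0.4530
= 1.2750 - 0.4530
= 0.8220

P(A∪B) = 0.8220


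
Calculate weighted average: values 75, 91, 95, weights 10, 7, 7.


Numerator = 75*10 + 91*7 + 95*7 = 2052
Denominator = 10 + 7 + 7 = 24
WM = 2052/24 = 85.5000

WM = 85.5000


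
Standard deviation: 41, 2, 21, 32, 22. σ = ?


Mean = 23.6000
Variance = 169.8400
SD = sqrt(169.8400) = 13.0323

SD = 13.0323


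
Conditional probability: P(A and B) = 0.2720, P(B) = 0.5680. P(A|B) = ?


P(A|B) = 0.2720/0.5680 = 0.4789

P(A|B) = 0.4789


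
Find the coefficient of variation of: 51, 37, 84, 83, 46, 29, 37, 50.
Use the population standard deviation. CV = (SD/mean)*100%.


Mean = 52.1250
SD = 19.3806
CV = (19.3806/52.1250)*100 = 37.1811%

CV = 37.1811%


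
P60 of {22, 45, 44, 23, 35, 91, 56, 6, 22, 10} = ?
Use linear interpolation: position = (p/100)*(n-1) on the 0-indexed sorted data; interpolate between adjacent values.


Sorted: 6, 10, 22, 22, 23, 35, 44, 45, 56, 91
n = 10
Index = 60/100 * 9 = 5.4000
Lower = data[5] = 35, Upper = data[6] = 44
P60 = 35 + 0.4000*(9) = 38.6000

P60 = 38.6000


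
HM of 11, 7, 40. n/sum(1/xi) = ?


Sum of reciprocals = 1/11 + 1/7 + 1/40 = 0.258766
HM = 3/0.258766 = 11.5935

HM = 11.5935


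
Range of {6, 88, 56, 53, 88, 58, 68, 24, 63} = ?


Max = 88, Min = 6
Range = 88 - 6 = 82

Range = 82


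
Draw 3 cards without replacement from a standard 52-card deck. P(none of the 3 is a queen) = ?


P(no queens) = (48/52) × (47/51) × (46/50)
= 0.7826

P = 0.7826


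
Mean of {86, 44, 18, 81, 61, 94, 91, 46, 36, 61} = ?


Sum = 86 + 44 + 18 + 81 + 61 + 94 + 91 + 46 + 36 + 61 = 618
n = 10
Mean = 618/10 = 61.8000

Mean = 61.8000


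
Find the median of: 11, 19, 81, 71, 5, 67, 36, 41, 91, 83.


Sorted: 5, 11, 19, 36, 41, 67, 71, 81, 83, 91
n = 10 (even)
Middle values: 41 and 67
Median = (41+67)/2 = 54.0000

Median = 54.0000


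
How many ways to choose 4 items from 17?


C(17,4) = 17!/(4! × 13!)
= 355687428096000/(24 × 6227020800)
= 2380

C(17,4) = 2380


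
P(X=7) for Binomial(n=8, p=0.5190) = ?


C(8,7) = 8
p^7 = 0.010143
(1-p)^1 = 0.481000
P = 8 * 0.010143 * 0.481000 = 0.0390

P(X=7) = 0.0390


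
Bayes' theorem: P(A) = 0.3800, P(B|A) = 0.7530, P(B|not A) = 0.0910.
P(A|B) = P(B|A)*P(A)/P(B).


P(B) = P(B|A)*P(A) + P(B|A')*P(A')
= 0.7530*0.3800 + 0.0910*0.6200
= 0.286140 + 0.056420 = 0.342560
P(A|B) = 0.286140/0.342560 = 0.8353

P(A|B) = 0.8353


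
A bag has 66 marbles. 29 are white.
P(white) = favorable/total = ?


P = 29/66 = 0.4394

P = 0.4394


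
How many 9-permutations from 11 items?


P(11,9) = 11!/2!
= 39916800/2
= 19958400

P(11,9) = 19958400


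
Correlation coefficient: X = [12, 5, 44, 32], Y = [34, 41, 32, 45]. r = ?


Mean X = 23.2500, Mean Y = 38.0000
SD X = 15.546302, SD Y = 5.244044
Cov = -18.250000
r = -18.250000/(15.546302*5.244044) = -0.2239

r = -0.2239


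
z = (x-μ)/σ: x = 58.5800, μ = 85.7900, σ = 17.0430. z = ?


z = (58.5800 - 85.7900)/17.0430
= -27.2100/17.0430
= -1.5965

z = -1.5965


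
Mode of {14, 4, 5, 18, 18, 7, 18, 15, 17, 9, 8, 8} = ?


Frequencies: 4:1, 5:1, 7:1, 8:2, 9:1, 14:1, 15:1, 17:1, 18:3
Max frequency = 3
Mode = 18

Mode = 18


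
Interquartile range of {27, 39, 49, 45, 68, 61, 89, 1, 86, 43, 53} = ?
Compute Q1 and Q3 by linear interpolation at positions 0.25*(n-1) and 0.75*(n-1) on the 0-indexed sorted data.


Sorted: 1, 27, 39, 43, 45, 49, 53, 61, 68, 86, 89
Q1 (25th %ile) = 41.0000
Q3 (75th %ile) = 64.5000
IQR = 64.5000 - 41.0000 = 23.5000

IQR = 23.5000


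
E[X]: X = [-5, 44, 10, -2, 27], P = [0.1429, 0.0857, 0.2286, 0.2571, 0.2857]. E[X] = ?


E[X] = -5*0.1429 + 44*0.0857 + 10*0.2286 - 2*0.2571 + 27*0.2857
= -0.7145 + 3.7708 + 2.2860 - 0.5142 + 7.7139
= 12.5420

E[X] = 12.5420


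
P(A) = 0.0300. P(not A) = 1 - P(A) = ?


P(not A) = 1 - 0.0300 = 0.9700

P(not A) = 0.9700


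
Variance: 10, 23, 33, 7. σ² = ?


Mean = 18.2500
Squared deviations: 68.0625, 22.5625, 217.5625, 126.5625
Sum = 434.7500
Variance = 434.7500/4 = 108.6875

Variance = 108.6875


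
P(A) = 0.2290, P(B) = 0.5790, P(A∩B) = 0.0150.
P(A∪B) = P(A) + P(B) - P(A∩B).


P(A∪B) = 0.2290 + 0.5790 - 0.0150
= 0.8080 - 0.0150
= 0.7930

P(A∪B) = 0.7930


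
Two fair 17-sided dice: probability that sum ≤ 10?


Total outcomes = 17×17 = 289
Favorable (sum ≤ 10): 45
P = 45/289 = 0.1557

P = 0.1557


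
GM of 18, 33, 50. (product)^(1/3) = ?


Product = 18 × 33 × 50 = 29700
GM = 29700^(1/3) = 30.9684

GM = 30.9684


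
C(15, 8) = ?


C(15,8) = 15!/(8! × 7!)
= 1307674368000/(40320 × 5040)
= 6435

C(15,8) = 6435


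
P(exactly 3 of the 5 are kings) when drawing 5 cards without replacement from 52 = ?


Hypergeometric: P(X=3) = C(4,3)·C(48,2) / C(52,5)
= 4 × 1128 / 2598960
= 4512/2598960 = 0.0017

P = 0.0017


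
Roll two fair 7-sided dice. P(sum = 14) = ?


Total outcomes = 7×7 = 49
Favorable (sum = 14): 1
P = 1/49 = 0.0204

P = 0.0204


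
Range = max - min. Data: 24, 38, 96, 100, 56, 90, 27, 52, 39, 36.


Max = 100, Min = 24
Range = 100 - 24 = 76

Range = 76


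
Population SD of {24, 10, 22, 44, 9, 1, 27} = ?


Mean = 19.5714
Variance = 175.1020
SD = sqrt(175.1020) = 13.2326

SD = 13.2326


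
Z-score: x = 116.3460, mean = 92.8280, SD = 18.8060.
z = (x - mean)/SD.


z = (116.3460 - 92.8280)/18.8060
= 23.5180/18.8060
= 1.2506

z = 1.2506


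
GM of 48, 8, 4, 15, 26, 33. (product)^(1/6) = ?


Product = 48 × 8 × 4 × 15 × 26 × 33 = 19768320
GM = 19768320^(1/6) = 16.4435

GM = 16.4435


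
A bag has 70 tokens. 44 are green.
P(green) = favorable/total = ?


P = 44/70 = 0.6286

P = 0.6286


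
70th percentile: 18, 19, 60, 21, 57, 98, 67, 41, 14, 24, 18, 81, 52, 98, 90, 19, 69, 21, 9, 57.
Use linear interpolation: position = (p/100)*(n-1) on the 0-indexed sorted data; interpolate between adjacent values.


Sorted: 9, 14, 18, 18, 19, 19, 21, 21, 24, 41, 52, 57, 57, 60, 67, 69, 81, 90, 98, 98
n = 20
Index = 70/100 * 19 = 13.3000
Lower = data[13] = 60, Upper = data[14] = 67
P70 = 60 + 0.3000*(7) = 62.1000

P70 = 62.1000


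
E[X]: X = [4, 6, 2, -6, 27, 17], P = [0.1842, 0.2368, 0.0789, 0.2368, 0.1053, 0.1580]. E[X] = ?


E[X] = 4*0.1842 + 6*0.2368 + 2*0.0789 - 6*0.2368 + 27*0.1053 + 17*0.1580
= 0.7368 + 1.4208 + 0.1578 - 1.4208 + 2.8431 + 2.6860
= 6.4237

E[X] = 6.4237


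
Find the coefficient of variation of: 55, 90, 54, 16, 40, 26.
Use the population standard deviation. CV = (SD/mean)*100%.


Mean = 46.8333
SD = 23.8496
CV = (23.8496/46.8333)*100 = 50.9245%

CV = 50.9245%


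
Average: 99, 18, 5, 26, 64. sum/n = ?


Sum = 99 + 18 + 5 + 26 + 64 = 212
n = 5
Mean = 212/5 = 42.4000

Mean = 42.4000


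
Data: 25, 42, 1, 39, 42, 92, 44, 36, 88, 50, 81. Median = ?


Sorted: 1, 25, 36, 39, 42, 42, 44, 50, 81, 88, 92
n = 11 (odd)
Middle value = 42

Median = 42


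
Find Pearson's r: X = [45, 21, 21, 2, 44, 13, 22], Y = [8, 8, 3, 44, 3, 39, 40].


Mean X = 24.0000, Mean Y = 20.7143
SD X = 14.481515, SD Y = 17.725803
Cov = -183.142857
r = -183.142857/(14.481515*17.725803) = -0.7135

r = -0.7135


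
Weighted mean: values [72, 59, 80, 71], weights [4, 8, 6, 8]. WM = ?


Numerator = 72*4 + 59*8 + 80*6 + 71*8 = 1808
Denominator = 4 + 8 + 6 + 8 = 26
WM = 1808/26 = 69.5385

WM = 69.5385


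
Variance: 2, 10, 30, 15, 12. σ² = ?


Mean = 13.8000
Squared deviations: 139.2400, 14.4400, 262.4400, 1.4400, 3.2400
Sum = 420.8000
Variance = 420.8000/5 = 84.1600

Variance = 84.1600


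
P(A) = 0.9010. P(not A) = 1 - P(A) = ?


P(not A) = 1 - 0.9010 = 0.0990

P(not A) = 0.0990


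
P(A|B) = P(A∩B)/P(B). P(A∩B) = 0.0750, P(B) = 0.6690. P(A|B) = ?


P(A|B) = 0.0750/0.6690 = 0.1121

P(A|B) = 0.1121


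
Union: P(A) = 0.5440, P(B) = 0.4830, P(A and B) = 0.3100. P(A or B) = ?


P(A∪B) = 0.5440 + 0.4830 - 0.3100
= 1.0270 - 0.3100
= 0.7170

P(A∪B) = 0.7170


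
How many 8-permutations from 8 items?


P(8,8) = 8!/0!
= 40320/1
= 40320

P(8,8) = 40320


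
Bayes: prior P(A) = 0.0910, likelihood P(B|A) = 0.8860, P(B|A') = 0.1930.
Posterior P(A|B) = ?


P(B) = P(B|A)*P(A) + P(B|A')*P(A')
= 0.8860*0.0910 + 0.1930*0.9090
= 0.080626 + 0.175437 = 0.256063
P(A|B) = 0.080626/0.256063 = 0.3149

P(A|B) = 0.3149


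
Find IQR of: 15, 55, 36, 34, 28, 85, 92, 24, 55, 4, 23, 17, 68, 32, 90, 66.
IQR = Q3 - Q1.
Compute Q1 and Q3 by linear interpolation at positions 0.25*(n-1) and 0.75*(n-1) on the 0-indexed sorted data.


Sorted: 4, 15, 17, 23, 24, 28, 32, 34, 36, 55, 55, 66, 68, 85, 90, 92
Q1 (25th %ile) = 23.7500
Q3 (75th %ile) = 66.5000
IQR = 66.5000 - 23.7500 = 42.7500

IQR = 42.7500


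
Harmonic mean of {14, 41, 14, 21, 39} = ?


Sum of reciprocals = 1/14 + 1/41 + 1/14 + 1/21 + 1/39 = 0.240507
HM = 5/0.240507 = 20.7894

HM = 20.7894


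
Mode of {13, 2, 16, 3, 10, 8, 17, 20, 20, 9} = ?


Frequencies: 2:1, 3:1, 8:1, 9:1, 10:1, 13:1, 16:1, 17:1, 20:2
Max frequency = 2
Mode = 20

Mode = 20


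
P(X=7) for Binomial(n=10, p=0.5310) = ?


C(10,7) = 120
p^7 = 0.011903
(1-p)^3 = 0.103162
P = 120 * 0.011903 * 0.103162 = 0.1474

P(X=7) = 0.1474


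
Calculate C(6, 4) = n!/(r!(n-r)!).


C(6,4) = 6!/(4! × 2!)
= 720/(24 × 2)
= 15

C(6,4) = 15


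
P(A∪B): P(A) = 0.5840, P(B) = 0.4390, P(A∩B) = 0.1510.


P(A∪B) = 0.5840 + 0.4390 - 0.1510
= 1.0230 - 0.1510
= 0.8720

P(A∪B) = 0.8720


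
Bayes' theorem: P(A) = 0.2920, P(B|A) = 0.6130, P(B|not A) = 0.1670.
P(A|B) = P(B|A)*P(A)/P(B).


P(B) = P(B|A)*P(A) + P(B|A')*P(A')
= 0.6130*0.2920 + 0.1670*0.7080
= 0.178996 + 0.118236 = 0.297232
P(A|B) = 0.178996/0.297232 = 0.6022

P(A|B) = 0.6022


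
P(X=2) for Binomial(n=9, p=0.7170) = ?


C(9,2) = 36
p^2 = 0.514089
(1-p)^7 = 0.000145
P = 36 * 0.514089 * 0.000145 = 0.0027

P(X=2) = 0.0027


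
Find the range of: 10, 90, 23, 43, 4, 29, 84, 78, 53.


Max = 90, Min = 4
Range = 90 - 4 = 86

Range = 86


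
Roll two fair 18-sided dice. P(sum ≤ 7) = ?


Total outcomes = 18×18 = 324
Favorable (sum ≤ 7): 21
P = 21/324 = 0.0648

P = 0.0648


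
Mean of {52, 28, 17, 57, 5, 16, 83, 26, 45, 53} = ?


Sum = 52 + 28 + 17 + 57 + 5 + 16 + 83 + 26 + 45 + 53 = 382
n = 10
Mean = 382/10 = 38.2000

Mean = 38.2000


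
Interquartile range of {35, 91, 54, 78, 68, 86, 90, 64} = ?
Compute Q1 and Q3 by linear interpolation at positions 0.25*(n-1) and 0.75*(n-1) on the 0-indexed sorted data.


Sorted: 35, 54, 64, 68, 78, 86, 90, 91
Q1 (25th %ile) = 61.5000
Q3 (75th %ile) = 87.0000
IQR = 87.0000 - 61.5000 = 25.5000

IQR = 25.5000


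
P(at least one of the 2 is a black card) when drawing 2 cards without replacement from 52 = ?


P(at least one) = 1 - P(none)
P(none) = (26/52) × (25/51) = 0.245098
P(at least one) = 1 - 0.245098 = 0.7549

P = 0.7549


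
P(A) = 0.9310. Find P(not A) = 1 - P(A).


P(not A) = 1 - 0.9310 = 0.0690

P(not A) = 0.0690


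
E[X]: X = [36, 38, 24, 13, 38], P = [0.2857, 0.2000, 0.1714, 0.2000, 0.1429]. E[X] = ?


E[X] = 36*0.2857 + 38*0.2000 + 24*0.1714 + 13*0.2000 + 38*0.1429
= 10.2852 + 7.6000 + 4.1136 + 2.6000 + 5.4302
= 30.0290

E[X] = 30.0290


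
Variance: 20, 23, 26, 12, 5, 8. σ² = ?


Mean = 15.6667
Squared deviations: 18.7778, 53.7778, 106.7778, 13.4444, 113.7778, 58.7778
Sum = 365.3333
Variance = 365.3333/6 = 60.8889

Variance = 60.8889


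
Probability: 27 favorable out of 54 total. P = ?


P = 27/54 = 0.5000

P = 0.5000


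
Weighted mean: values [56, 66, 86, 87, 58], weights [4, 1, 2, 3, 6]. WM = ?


Numerator = 56*4 + 66*1 + 86*2 + 87*3 + 58*6 = 1071
Denominator = 4 + 1 + 2 + 3 + 6 = 16
WM = 1071/16 = 66.9375

WM = 66.9375


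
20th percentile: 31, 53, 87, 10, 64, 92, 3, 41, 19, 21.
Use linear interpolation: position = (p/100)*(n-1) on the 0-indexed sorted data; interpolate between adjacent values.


Sorted: 3, 10, 19, 21, 31, 41, 53, 64, 87, 92
n = 10
Index = 20/100 * 9 = 1.8000
Lower = data[1] = 10, Upper = data[2] = 19
P20 = 10 + 0.8000*(9) = 17.2000

P20 = 17.2000


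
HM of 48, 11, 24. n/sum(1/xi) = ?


Sum of reciprocals = 1/48 + 1/11 + 1/24 = 0.153409
HM = 3/0.153409 = 19.5556

HM = 19.5556


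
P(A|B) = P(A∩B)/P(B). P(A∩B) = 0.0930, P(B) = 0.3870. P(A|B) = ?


P(A|B) = 0.0930/0.3870 = 0.2403

P(A|B) = 0.2403


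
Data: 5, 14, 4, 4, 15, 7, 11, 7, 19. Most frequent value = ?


Frequencies: 4:2, 5:1, 7:2, 11:1, 14:1, 15:1, 19:1
Max frequency = 2
Mode = 4, 7

Mode = 4, 7


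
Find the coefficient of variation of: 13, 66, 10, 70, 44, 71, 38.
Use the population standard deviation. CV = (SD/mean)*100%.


Mean = 44.5714
SD = 24.0229
CV = (24.0229/44.5714)*100 = 53.8976%

CV = 53.8976%


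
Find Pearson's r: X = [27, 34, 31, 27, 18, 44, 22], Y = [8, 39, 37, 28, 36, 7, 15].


Mean X = 29.0000, Mean Y = 24.2857
SD X = 7.855844, SD Y = 12.980362
Cov = -28.428571
r = -28.428571/(7.855844*12.980362) = -0.2788

r = -0.2788


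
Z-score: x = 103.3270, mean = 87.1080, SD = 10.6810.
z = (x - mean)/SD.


z = (103.3270 - 87.1080)/10.6810
= 16.2190/10.6810
= 1.5185

z = 1.5185


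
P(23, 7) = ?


P(23,7) = 23!/16!
= 25852016738884976640000/20922789888000
= 1235591280

P(23,7) = 1235591280


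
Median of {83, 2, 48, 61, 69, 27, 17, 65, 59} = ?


Sorted: 2, 17, 27, 48, 59, 61, 65, 69, 83
n = 9 (odd)
Middle value = 59

Median = 59


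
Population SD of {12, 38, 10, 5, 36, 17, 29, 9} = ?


Mean = 19.5000
Variance = 147.2500
SD = sqrt(147.2500) = 12.1347

SD = 12.1347


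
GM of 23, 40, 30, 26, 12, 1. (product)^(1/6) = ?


Product = 23 × 40 × 30 × 26 × 12 × 1 = 8611200
GM = 8611200^(1/6) = 14.3167

GM = 14.3167


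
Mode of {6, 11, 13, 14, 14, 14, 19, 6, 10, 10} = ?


Frequencies: 6:2, 10:2, 11:1, 13:1, 14:3, 19:1
Max frequency = 3
Mode = 14

Mode = 14


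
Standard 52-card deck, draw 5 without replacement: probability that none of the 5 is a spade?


P(no spades) = (39/52) × (38/51) × (37/50) × (36/49) × (35/48)
= 0.2215

P = 0.2215


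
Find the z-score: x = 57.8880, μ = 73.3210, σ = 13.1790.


z = (57.8880 - 73.3210)/13.1790
= -15.4330/13.1790
= -1.1710

z = -1.1710


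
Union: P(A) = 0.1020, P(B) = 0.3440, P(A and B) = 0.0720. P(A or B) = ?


P(A∪B) = 0.1020 + 0.3440 - 0.0720
= 0.4460 - 0.0720
= 0.3740

P(A∪B) = 0.3740


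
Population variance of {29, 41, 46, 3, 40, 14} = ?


Mean = 28.8333
Squared deviations: 0.0278, 148.0278, 294.6944, 667.3611, 124.6944, 220.0278
Sum = 1454.8333
Variance = 1454.8333/6 = 242.4722

Variance = 242.4722


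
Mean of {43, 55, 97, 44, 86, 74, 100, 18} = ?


Sum = 43 + 55 + 97 + 44 + 86 + 74 + 100 + 18 = 517
n = 8
Mean = 517/8 = 64.6250

Mean = 64.6250


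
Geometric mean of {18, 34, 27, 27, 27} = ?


Product = 18 × 34 × 27 × 27 × 27 = 12045996
GM = 12045996^(1/5) = 26.0717

GM = 26.0717


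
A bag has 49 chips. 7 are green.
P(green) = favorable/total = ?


P = 7/49 = 0.1429

P = 0.1429


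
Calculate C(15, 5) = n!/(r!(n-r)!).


C(15,5) = 15!/(5! × 10!)
= 1307674368000/(120 × 3628800)
= 3003

C(15,5) = 3003


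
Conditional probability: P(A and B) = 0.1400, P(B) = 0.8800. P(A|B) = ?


P(A|B) = 0.1400/0.8800 = 0.1591

P(A|B) = 0.1591


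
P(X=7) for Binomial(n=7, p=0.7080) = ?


C(7,7) = 1
p^7 = 0.089173
(1-p)^0 = 1.000000
P = 1 * 0.089173 * 1.000000 = 0.0892

P(X=7) = 0.0892


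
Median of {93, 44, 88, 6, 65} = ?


Sorted: 6, 44, 65, 88, 93
n = 5 (odd)
Middle value = 65

Median = 65


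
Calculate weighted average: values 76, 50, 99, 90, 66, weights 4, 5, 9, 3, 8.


Numerator = 76*4 + 50*5 + 99*9 + 90*3 + 66*8 = 2243
Denominator = 4 + 5 + 9 + 3 + 8 = 29
WM = 2243/29 = 77.3448

WM = 77.3448


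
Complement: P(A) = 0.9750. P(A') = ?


P(not A) = 1 - 0.9750 = 0.0250

P(not A) = 0.0250


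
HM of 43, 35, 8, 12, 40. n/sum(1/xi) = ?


Sum of reciprocals = 1/43 + 1/35 + 1/8 + 1/12 + 1/40 = 0.285161
HM = 5/0.285161 = 17.5340

HM = 17.5340


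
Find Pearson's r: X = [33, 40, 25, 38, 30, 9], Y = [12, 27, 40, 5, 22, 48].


Mean X = 29.1667, Mean Y = 25.6667
SD X = 10.286183, SD Y = 14.907120
Cov = -122.277778
r = -122.277778/(10.286183*14.907120) = -0.7974

r = -0.7974


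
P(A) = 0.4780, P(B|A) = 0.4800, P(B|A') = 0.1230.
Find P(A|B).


P(B) = P(B|A)*P(A) + P(B|A')*P(A')
= 0.4800*0.4780 + 0.1230*0.5220
= 0.229440 + 0.064206 = 0.293646
P(A|B) = 0.229440/0.293646 = 0.7813

P(A|B) = 0.7813


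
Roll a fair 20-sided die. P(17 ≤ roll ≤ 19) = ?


Favorable outcomes (17 ≤ roll ≤ 19): 3
Total outcomes = 20
P = 3/20 = 0.1500

P = 0.1500


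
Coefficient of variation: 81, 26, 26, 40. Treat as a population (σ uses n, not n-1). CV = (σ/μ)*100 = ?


Mean = 43.2500
SD = 22.5319
CV = (22.5319/43.2500)*100 = 52.0969%

CV = 52.0969%


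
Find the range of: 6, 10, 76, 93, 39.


Max = 93, Min = 6
Range = 93 - 6 = 87

Range = 87


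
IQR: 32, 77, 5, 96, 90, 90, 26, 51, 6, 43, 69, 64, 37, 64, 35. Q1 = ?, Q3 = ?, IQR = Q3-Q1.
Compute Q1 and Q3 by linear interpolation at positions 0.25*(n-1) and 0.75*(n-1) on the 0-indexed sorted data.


Sorted: 5, 6, 26, 32, 35, 37, 43, 51, 64, 64, 69, 77, 90, 90, 96
Q1 (25th %ile) = 33.5000
Q3 (75th %ile) = 73.0000
IQR = 73.0000 - 33.5000 = 39.5000

IQR = 39.5000


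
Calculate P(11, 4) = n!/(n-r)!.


P(11,4) = 11!/7!
= 39916800/5040
= 7920

P(11,4) = 7920


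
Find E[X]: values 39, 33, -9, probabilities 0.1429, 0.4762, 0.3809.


E[X] = 39*0.1429 + 33*0.4762 - 9*0.3809
= 5.5731 + 15.7146 - 3.4281
= 17.8596

E[X] = 17.8596


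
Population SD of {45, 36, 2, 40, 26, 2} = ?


Mean = 25.1667
Variance = 300.8056
SD = sqrt(300.8056) = 17.3437

SD = 17.3437


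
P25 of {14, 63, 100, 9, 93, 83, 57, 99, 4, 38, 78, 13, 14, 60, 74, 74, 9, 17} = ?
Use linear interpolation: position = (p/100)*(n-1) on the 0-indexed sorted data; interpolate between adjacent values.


Sorted: 4, 9, 9, 13, 14, 14, 17, 38, 57, 60, 63, 74, 74, 78, 83, 93, 99, 100
n = 18
Index = 25/100 * 17 = 4.2500
Lower = data[4] = 14, Upper = data[5] = 14
P25 = 14 + 0.2500*(0) = 14.0000

P25 = 14.0000


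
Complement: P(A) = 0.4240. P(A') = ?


P(not A) = 1 - 0.4240 = 0.5760

P(not A) = 0.5760


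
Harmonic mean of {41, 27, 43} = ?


Sum of reciprocals = 1/41 + 1/27 + 1/43 = 0.084683
HM = 3/0.084683 = 35.4262

HM = 35.4262


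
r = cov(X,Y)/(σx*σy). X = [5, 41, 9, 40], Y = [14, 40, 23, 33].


Mean X = 23.7500, Mean Y = 27.5000
SD X = 16.813313, SD Y = 9.861541
Cov = 156.125000
r = 156.125000/(16.813313*9.861541) = 0.9416

r = 0.9416


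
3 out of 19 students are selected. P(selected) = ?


P = 3/19 = 0.1579

P = 0.1579


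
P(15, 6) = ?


P(15,6) = 15!/9!
= 1307674368000/362880
= 3603600

P(15,6) = 3603600


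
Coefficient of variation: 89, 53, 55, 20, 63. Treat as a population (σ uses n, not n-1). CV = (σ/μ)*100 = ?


Mean = 56.0000
SD = 22.1088
CV = (22.1088/56.0000)*100 = 39.4800%

CV = 39.4800%


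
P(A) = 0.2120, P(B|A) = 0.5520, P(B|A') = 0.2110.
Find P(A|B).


P(B) = P(B|A)*P(A) + P(B|A')*P(A')
= 0.5520*0.2120 + 0.2110*0.7880
= 0.117024 + 0.166268 = 0.283292
P(A|B) = 0.117024/0.283292 = 0.4131

P(A|B) = 0.4131


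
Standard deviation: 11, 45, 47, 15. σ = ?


Mean = 29.5000
Variance = 274.7500
SD = sqrt(274.7500) = 16.5756

SD = 16.5756


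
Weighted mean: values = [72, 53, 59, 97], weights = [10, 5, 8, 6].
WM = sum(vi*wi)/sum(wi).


Numerator = 72*10 + 53*5 + 59*8 + 97*6 = 2039
Denominator = 10 + 5 + 8 + 6 = 29
WM = 2039/29 = 70.3103

WM = 70.3103


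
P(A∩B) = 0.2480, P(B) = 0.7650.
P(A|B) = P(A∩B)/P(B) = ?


P(A|B) = 0.2480/0.7650 = 0.3242

P(A|B) = 0.3242


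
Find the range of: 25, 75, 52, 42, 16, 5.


Max = 75, Min = 5
Range = 75 - 5 = 70

Range = 70


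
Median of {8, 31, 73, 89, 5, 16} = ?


Sorted: 5, 8, 16, 31, 73, 89
n = 6 (even)
Middle values: 16 and 31
Median = (16+31)/2 = 23.5000

Median = 23.5000


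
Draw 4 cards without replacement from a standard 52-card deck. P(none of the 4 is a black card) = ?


P(no black cards) = (26/52) × (25/51) × (24/50) × (23/49)
= 0.0552

P = 0.0552


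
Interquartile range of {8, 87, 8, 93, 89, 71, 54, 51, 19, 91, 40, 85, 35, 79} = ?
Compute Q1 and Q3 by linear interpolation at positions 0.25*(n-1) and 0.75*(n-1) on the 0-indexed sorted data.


Sorted: 8, 8, 19, 35, 40, 51, 54, 71, 79, 85, 87, 89, 91, 93
Q1 (25th %ile) = 36.2500
Q3 (75th %ile) = 86.5000
IQR = 86.5000 - 36.2500 = 50.2500

IQR = 50.2500


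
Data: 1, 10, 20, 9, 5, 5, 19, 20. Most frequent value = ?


Frequencies: 1:1, 5:2, 9:1, 10:1, 19:1, 20:2
Max frequency = 2
Mode = 5, 20

Mode = 5, 20
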